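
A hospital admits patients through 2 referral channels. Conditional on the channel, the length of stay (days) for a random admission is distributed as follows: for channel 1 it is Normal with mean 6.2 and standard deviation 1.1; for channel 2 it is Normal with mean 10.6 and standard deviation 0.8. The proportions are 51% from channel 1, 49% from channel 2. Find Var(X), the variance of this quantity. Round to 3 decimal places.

Per component, 1: μ=6.2, E[X²]=39.65; 2: μ=10.6, E[X²]=113.
E[X] = 0.51·6.2 + 0.49·10.6 = 8.356.
E[X²] = 0.51·39.65 + 0.49·113 = 75.5915.
Var(X) = E[X²] − (E[X])² = 75.5915 − 69.8227 = 5.76876.

5.769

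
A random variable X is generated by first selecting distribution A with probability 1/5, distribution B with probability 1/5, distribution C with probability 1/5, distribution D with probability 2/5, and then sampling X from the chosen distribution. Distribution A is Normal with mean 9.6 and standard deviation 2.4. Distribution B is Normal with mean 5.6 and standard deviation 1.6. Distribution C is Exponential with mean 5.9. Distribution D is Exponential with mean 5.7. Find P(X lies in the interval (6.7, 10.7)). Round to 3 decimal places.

Conditional on each component, P(6.7 < X < 10.7): A: 0.563184; B: 0.245166; C: 0.158159; D: 0.155665.
By total probability, P(6.7 < X < 10.7) = 0.2·0.563184 + 0.2·0.245166 + 0.2·0.158159 + 0.4·0.155665 = 0.255568.

0.256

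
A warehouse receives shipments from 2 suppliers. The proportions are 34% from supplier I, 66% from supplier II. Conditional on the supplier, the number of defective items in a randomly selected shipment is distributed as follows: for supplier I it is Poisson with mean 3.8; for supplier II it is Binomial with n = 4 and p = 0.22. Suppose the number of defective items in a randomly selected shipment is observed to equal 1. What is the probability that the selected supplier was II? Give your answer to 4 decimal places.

0.9051

Likelihoods P(X=1 | ·): I: 0.0850089; II: 0.417606.
Posterior ∝ prior × likelihood. Numerator for II: 0.66·0.417606 = 0.27562.
Normalizing constant: 0.34·0.0850089 + 0.66·0.417606 = 0.304523.
P(II | observation) = 0.27562 / 0.304523 = 0.905087.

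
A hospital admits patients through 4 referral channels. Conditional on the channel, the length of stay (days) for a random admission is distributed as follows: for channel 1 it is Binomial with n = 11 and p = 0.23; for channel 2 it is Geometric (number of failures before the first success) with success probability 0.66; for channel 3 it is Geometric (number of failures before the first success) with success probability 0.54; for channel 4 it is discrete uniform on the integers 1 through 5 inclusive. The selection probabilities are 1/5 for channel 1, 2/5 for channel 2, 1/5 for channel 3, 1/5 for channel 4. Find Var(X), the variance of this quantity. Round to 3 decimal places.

2.551

Per component, 1: μ=2.53, E[X²]=8.349; 2: μ=0.515152, E[X²]=1.04591; 3: μ=0.851852, E[X²]=2.30316; 4: μ=3, E[X²]=11.
E[X] = 0.2·2.53 + 0.4·0.515152 + 0.2·0.851852 + 0.2·3 = 1.48243.
E[X²] = 0.2·8.349 + 0.4·1.04591 + 0.2·2.30316 + 0.2·11 = 4.7488.
Var(X) = E[X²] − (E[X])² = 4.7488 − 2.1976 = 2.55119.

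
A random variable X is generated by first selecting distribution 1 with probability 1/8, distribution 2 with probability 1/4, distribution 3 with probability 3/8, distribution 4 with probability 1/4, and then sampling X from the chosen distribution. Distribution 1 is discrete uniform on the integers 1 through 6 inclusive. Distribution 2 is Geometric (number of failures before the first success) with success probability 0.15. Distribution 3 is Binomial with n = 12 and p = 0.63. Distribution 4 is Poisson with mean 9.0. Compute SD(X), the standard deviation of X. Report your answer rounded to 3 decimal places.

4.025

Per component, 1: μ=3.5, E[X²]=15.1667; 2: μ=5.66667, E[X²]=69.8889; 3: μ=7.56, E[X²]=59.9508; 4: μ=9, E[X²]=90.
E[X] = 0.125·3.5 + 0.25·5.66667 + 0.375·7.56 + 0.25·9 = 6.93917.
E[X²] = 0.125·15.1667 + 0.25·69.8889 + 0.375·59.9508 + 0.25·90 = 64.3496.
Var(X) = E[X²] − (E[X])² = 64.3496 − 48.152 = 16.1976.
SD(X) = √16.1976 = 4.02462.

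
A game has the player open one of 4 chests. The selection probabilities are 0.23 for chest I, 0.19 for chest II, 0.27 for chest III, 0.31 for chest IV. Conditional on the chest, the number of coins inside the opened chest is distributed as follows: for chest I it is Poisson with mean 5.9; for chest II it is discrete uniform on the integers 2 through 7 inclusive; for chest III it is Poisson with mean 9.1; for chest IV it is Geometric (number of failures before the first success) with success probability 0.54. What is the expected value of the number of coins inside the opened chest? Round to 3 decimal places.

4.933

Component means — I: 5.9; II: 4.5; III: 9.1; IV: 0.851852.
E[X] = 0.23·5.9 + 0.19·4.5 + 0.27·9.1 + 0.31·0.851852 = 4.93307.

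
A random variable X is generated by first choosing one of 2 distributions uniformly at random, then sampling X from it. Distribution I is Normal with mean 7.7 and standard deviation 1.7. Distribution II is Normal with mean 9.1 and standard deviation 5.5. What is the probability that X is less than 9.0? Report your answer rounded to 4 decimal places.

Conditional on each component, P(X < 9.0): I: 0.777777; II: 0.492747.
By total probability, P(X < 9.0) = 0.5·0.777777 + 0.5·0.492747 = 0.635262.

0.6353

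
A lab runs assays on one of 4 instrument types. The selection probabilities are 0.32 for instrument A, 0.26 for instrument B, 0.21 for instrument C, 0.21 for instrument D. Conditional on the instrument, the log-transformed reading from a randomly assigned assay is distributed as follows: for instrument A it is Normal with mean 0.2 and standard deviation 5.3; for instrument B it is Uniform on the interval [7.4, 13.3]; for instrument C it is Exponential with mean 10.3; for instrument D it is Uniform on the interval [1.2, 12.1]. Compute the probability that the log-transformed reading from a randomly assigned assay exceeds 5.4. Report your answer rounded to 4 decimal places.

0.5656

Conditional on each instrument, P(X > 5.4): A: 0.163264; B: 1; C: 0.591986; D: 0.614679.
By total probability, P(X > 5.4) = 0.32·0.163264 + 0.26·1 + 0.21·0.591986 + 0.21·0.614679 = 0.565644.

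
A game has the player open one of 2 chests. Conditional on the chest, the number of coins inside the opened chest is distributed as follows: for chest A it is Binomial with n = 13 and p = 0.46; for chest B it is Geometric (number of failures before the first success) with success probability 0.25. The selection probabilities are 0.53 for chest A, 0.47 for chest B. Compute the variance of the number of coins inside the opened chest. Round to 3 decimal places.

Per component, A: μ=5.98, E[X²]=38.9896; B: μ=3, E[X²]=21.
E[X] = 0.53·5.98 + 0.47·3 = 4.5794.
E[X²] = 0.53·38.9896 + 0.47·21 = 30.5345.
Var(X) = E[X²] − (E[X])² = 30.5345 − 20.9709 = 9.56358.

9.564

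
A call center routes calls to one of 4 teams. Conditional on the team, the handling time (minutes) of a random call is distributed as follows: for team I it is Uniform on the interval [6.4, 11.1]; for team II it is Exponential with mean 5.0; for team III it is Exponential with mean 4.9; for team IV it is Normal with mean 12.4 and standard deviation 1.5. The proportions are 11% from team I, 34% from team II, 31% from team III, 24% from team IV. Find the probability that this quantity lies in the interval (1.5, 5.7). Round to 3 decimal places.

Conditional on each team, P(1.5 < X < 5.7): I: 0; II: 0.420999; III: 0.423832; IV: 3.97239e-06.
By total probability, P(1.5 < X < 5.7) = 0.11·0 + 0.34·0.420999 + 0.31·0.423832 + 0.24·3.97239e-06 = 0.274529.

0.275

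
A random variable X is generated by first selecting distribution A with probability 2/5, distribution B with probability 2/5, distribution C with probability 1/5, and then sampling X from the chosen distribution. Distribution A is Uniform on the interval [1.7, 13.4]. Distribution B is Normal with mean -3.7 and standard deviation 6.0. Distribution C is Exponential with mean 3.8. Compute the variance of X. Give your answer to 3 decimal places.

47.726

Per component, A: μ=7.55, E[X²]=68.41; B: μ=-3.7, E[X²]=49.69; C: μ=3.8, E[X²]=28.88.
E[X] = 0.4·7.55 + 0.4·-3.7 + 0.2·3.8 = 2.3.
E[X²] = 0.4·68.41 + 0.4·49.69 + 0.2·28.88 = 53.016.
Var(X) = E[X²] − (E[X])² = 53.016 − 5.29 = 47.726.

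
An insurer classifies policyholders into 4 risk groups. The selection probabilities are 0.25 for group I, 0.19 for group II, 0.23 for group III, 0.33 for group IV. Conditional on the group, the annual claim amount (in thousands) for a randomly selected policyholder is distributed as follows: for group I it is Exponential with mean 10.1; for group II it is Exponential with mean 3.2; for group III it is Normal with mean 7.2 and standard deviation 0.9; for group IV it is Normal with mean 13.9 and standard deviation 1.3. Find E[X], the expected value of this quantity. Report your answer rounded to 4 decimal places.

9.3760

Component means — I: 10.1; II: 3.2; III: 7.2; IV: 13.9.
E[X] = 0.25·10.1 + 0.19·3.2 + 0.23·7.2 + 0.33·13.9 = 9.376.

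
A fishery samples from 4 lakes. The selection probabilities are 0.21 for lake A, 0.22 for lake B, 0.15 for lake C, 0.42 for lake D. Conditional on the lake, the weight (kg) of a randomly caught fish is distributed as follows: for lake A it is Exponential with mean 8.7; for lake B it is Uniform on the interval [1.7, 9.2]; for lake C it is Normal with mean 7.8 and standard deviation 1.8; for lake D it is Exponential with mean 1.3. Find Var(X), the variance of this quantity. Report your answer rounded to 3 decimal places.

Per component, A: μ=8.7, E[X²]=151.38; B: μ=5.45, E[X²]=34.39; C: μ=7.8, E[X²]=64.08; D: μ=1.3, E[X²]=3.38.
E[X] = 0.21·8.7 + 0.22·5.45 + 0.15·7.8 + 0.42·1.3 = 4.742.
E[X²] = 0.21·151.38 + 0.22·34.39 + 0.15·64.08 + 0.42·3.38 = 50.3872.
Var(X) = E[X²] − (E[X])² = 50.3872 − 22.4866 = 27.9006.

27.901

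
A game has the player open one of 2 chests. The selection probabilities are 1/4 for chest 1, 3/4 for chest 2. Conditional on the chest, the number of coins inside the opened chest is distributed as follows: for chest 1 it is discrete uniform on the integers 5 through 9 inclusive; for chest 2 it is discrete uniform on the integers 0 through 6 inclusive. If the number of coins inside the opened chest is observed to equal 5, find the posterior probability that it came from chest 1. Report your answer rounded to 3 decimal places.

Likelihoods P(X=5 | ·): 1: 0.2; 2: 0.142857.
Posterior ∝ prior × likelihood. Numerator for 1: 0.25·0.2 = 0.05.
Normalizing constant: 0.25·0.2 + 0.75·0.142857 = 0.157143.
P(1 | observation) = 0.05 / 0.157143 = 0.318182.

0.318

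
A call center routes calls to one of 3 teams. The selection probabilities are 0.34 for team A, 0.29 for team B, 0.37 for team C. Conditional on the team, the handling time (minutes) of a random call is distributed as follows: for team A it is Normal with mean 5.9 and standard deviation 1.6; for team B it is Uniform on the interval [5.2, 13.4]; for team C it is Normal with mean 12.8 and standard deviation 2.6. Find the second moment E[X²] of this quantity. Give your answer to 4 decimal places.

For each component E[X²] = Var + (mean)², giving A: 37.37; B: 92.0933; C: 170.6.
Overall E[X²] = 0.34·37.37 + 0.29·92.0933 + 0.37·170.6 = 102.535.

102.5349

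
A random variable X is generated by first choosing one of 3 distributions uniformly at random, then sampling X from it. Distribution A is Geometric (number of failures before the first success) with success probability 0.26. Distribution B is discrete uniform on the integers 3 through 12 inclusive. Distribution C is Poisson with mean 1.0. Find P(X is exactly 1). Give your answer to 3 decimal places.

0.187

Conditional on each component, P(X = 1): A: 0.1924; B: 0; C: 0.367879.
By total probability, P(X = 1) = 0.333333·0.1924 + 0.333333·0 + 0.333333·0.367879 = 0.18676.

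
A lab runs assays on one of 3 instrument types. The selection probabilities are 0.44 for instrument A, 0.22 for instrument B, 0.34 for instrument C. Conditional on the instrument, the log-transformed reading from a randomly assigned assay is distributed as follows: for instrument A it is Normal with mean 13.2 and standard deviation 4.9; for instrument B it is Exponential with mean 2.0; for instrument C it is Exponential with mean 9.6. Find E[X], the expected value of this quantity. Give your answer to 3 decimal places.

Component means — A: 13.2; B: 2; C: 9.6.
E[X] = 0.44·13.2 + 0.22·2 + 0.34·9.6 = 9.512.

9.512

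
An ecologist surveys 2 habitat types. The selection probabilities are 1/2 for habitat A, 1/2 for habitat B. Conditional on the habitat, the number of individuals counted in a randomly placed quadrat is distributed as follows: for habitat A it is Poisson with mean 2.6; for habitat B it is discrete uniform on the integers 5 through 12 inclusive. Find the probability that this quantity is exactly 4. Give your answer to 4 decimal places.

Conditional on each habitat, P(X = 4): A: 0.141422; B: 0.
By total probability, P(X = 4) = 0.5·0.141422 + 0.5·0 = 0.0707109.

0.0707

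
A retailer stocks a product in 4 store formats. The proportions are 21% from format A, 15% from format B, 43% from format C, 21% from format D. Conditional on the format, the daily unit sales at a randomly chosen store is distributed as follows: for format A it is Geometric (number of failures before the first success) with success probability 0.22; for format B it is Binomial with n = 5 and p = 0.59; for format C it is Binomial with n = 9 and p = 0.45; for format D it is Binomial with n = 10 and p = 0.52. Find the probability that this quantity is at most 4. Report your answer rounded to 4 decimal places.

0.6249

Conditional on each format, P(X ≤ 4): A: 0.711283; B: 0.928508; C: 0.621421; D: 0.32882.
By total probability, P(X ≤ 4) = 0.21·0.711283 + 0.15·0.928508 + 0.43·0.621421 + 0.21·0.32882 = 0.624909.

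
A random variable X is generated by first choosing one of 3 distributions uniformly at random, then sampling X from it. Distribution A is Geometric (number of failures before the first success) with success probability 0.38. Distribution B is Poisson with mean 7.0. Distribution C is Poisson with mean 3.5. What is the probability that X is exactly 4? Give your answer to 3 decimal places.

0.112

Conditional on each component, P(X = 4): A: 0.0561501; B: 0.0912262; C: 0.188812.
By total probability, P(X = 4) = 0.333333·0.0561501 + 0.333333·0.0912262 + 0.333333·0.188812 = 0.112063.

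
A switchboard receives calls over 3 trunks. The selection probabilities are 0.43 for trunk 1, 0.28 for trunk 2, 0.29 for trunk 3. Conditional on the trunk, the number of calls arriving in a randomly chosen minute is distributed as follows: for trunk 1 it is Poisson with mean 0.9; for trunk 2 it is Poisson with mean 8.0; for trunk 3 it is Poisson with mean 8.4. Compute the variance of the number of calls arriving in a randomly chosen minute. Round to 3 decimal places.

18.160

Per component, 1: μ=0.9, E[X²]=1.71; 2: μ=8, E[X²]=72; 3: μ=8.4, E[X²]=78.96.
E[X] = 0.43·0.9 + 0.28·8 + 0.29·8.4 = 5.063.
E[X²] = 0.43·1.71 + 0.28·72 + 0.29·78.96 = 43.7937.
Var(X) = E[X²] − (E[X])² = 43.7937 − 25.634 = 18.1597.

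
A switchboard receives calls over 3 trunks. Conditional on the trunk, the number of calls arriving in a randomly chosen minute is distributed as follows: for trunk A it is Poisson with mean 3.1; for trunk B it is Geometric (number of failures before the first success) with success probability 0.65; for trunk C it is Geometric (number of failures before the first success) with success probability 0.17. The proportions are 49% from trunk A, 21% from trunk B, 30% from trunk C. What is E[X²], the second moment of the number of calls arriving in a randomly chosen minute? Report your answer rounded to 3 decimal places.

For each component E[X²] = Var + (mean)², giving A: 12.71; B: 1.11834; C: 52.5571.
Overall E[X²] = 0.49·12.71 + 0.21·1.11834 + 0.3·52.5571 = 22.2299.

22.230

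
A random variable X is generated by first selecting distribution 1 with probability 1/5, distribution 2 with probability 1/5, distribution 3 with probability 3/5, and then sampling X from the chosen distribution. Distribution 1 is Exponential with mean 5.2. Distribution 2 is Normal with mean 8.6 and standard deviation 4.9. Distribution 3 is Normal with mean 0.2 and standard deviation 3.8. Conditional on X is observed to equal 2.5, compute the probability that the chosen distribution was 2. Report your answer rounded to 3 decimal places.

Likelihoods f(2.5 | ·): 1: 0.118905; 2: 0.0375133; 3: 0.087413.
Posterior ∝ prior × likelihood. Numerator for 2: 0.2·0.0375133 = 0.00750266.
Normalizing constant: 0.2·0.118905 + 0.2·0.0375133 + 0.6·0.087413 = 0.0837315.
P(2 | observation) = 0.00750266 / 0.0837315 = 0.0896038.

0.090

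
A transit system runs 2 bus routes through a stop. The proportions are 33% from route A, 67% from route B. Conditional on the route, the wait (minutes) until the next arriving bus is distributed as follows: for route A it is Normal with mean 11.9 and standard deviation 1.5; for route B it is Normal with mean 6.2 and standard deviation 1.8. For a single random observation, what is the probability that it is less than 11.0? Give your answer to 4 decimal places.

Conditional on each route, P(X < 11.0): A: 0.274253; B: 0.99617.
By total probability, P(X < 11.0) = 0.33·0.274253 + 0.67·0.99617 = 0.757937.

0.7579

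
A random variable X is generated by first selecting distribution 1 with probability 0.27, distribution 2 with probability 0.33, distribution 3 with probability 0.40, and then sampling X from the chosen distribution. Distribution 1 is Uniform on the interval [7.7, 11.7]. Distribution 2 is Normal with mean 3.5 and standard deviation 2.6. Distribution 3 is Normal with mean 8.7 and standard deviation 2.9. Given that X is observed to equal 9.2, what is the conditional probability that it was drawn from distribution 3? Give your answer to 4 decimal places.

0.4293

Likelihoods f(9.2 | ·): 1: 0.25; 2: 0.0138765; 3: 0.135537.
Posterior ∝ prior × likelihood. Numerator for 3: 0.4·0.135537 = 0.0542147.
Normalizing constant: 0.27·0.25 + 0.33·0.0138765 + 0.4·0.135537 = 0.126294.
P(3 | observation) = 0.0542147 / 0.126294 = 0.429274.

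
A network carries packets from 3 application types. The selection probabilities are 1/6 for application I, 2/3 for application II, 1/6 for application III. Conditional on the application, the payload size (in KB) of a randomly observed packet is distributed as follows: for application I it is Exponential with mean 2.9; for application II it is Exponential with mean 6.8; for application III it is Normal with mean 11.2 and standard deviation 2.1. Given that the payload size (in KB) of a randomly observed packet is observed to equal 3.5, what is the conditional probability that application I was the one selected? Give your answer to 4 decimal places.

0.2267

Likelihoods f(3.5 | ·): I: 0.103146; II: 0.0878936; III: 0.0002287.
Posterior ∝ prior × likelihood. Numerator for I: 0.166667·0.103146 = 0.017191.
Normalizing constant: 0.166667·0.103146 + 0.666667·0.0878936 + 0.166667·0.0002287 = 0.0758249.
P(I | observation) = 0.017191 / 0.0758249 = 0.22672.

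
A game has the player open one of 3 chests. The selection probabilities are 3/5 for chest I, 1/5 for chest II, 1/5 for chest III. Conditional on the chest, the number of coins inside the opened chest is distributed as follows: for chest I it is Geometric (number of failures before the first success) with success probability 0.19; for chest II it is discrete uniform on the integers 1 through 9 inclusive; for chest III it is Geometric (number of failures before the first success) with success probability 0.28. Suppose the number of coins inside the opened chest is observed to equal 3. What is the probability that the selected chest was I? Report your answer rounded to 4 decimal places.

0.5842

Likelihoods P(X=3 | ·): I: 0.100974; II: 0.111111; III: 0.104509.
Posterior ∝ prior × likelihood. Numerator for I: 0.6·0.100974 = 0.0605843.
Normalizing constant: 0.6·0.100974 + 0.2·0.111111 + 0.2·0.104509 = 0.103708.
P(I | observation) = 0.0605843 / 0.103708 = 0.584179.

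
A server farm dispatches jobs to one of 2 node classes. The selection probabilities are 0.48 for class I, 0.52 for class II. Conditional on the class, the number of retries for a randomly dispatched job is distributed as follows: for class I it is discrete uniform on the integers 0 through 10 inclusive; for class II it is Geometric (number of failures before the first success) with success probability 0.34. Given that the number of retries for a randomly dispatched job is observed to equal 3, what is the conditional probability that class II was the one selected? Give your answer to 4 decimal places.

Likelihoods P(X=3 | ·): I: 0.0909091; II: 0.0977486.
Posterior ∝ prior × likelihood. Numerator for II: 0.52·0.0977486 = 0.0508293.
Normalizing constant: 0.48·0.0909091 + 0.52·0.0977486 = 0.0944657.
P(II | observation) = 0.0508293 / 0.0944657 = 0.538072.

0.5381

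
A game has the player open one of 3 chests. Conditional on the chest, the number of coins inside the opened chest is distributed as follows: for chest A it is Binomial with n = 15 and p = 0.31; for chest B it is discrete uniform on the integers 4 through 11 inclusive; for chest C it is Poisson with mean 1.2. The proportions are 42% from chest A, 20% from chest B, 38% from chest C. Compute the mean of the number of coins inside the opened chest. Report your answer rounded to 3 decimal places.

Component means — A: 4.65; B: 7.5; C: 1.2.
E[X] = 0.42·4.65 + 0.2·7.5 + 0.38·1.2 = 3.909.

3.909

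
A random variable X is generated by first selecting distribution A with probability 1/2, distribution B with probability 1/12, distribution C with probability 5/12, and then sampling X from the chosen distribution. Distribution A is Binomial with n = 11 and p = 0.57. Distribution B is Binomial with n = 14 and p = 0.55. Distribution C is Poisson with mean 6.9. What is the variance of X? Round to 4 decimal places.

4.7019

Per component, A: μ=6.27, E[X²]=42.009; B: μ=7.7, E[X²]=62.755; C: μ=6.9, E[X²]=54.51.
E[X] = 0.5·6.27 + 0.0833333·7.7 + 0.416667·6.9 = 6.65167.
E[X²] = 0.5·42.009 + 0.0833333·62.755 + 0.416667·54.51 = 48.9466.
Var(X) = E[X²] − (E[X])² = 48.9466 − 44.2447 = 4.70191.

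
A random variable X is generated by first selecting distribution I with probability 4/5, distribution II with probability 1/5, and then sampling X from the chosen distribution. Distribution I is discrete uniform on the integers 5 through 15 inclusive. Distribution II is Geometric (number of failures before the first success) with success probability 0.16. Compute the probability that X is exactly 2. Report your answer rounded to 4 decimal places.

0.0226

Conditional on each component, P(X = 2): I: 0; II: 0.112896.
By total probability, P(X = 2) = 0.8·0 + 0.2·0.112896 = 0.0225792.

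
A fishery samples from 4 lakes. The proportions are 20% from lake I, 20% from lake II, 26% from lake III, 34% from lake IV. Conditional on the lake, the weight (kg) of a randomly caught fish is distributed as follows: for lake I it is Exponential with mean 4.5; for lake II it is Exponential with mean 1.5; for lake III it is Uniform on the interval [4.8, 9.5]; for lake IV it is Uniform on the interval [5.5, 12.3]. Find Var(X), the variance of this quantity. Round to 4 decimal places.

13.9848

Per component, I: μ=4.5, E[X²]=40.5; II: μ=1.5, E[X²]=4.5; III: μ=7.15, E[X²]=52.9633; IV: μ=8.9, E[X²]=83.0633.
E[X] = 0.2·4.5 + 0.2·1.5 + 0.26·7.15 + 0.34·8.9 = 6.085.
E[X²] = 0.2·40.5 + 0.2·4.5 + 0.26·52.9633 + 0.34·83.0633 = 51.012.
Var(X) = E[X²] − (E[X])² = 51.012 − 37.0272 = 13.9848.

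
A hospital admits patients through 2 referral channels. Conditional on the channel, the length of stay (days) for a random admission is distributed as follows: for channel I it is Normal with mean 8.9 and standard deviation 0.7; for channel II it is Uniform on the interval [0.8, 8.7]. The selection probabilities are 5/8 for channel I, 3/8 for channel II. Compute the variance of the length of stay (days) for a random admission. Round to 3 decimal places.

Per component, I: μ=8.9, E[X²]=79.7; II: μ=4.75, E[X²]=27.7633.
E[X] = 0.625·8.9 + 0.375·4.75 = 7.34375.
E[X²] = 0.625·79.7 + 0.375·27.7633 = 60.2237.
Var(X) = E[X²] − (E[X])² = 60.2237 − 53.9307 = 6.29309.

6.293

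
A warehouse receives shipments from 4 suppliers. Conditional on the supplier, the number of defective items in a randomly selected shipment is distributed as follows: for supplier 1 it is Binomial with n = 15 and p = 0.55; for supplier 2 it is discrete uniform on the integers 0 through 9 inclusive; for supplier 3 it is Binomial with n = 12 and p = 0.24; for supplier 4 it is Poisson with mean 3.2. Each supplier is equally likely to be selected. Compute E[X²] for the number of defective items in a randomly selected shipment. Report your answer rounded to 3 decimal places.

For each component E[X²] = Var + (mean)², giving 1: 71.775; 2: 28.5; 3: 10.4832; 4: 13.44.
Overall E[X²] = 0.25·71.775 + 0.25·28.5 + 0.25·10.4832 + 0.25·13.44 = 31.0496.

31.050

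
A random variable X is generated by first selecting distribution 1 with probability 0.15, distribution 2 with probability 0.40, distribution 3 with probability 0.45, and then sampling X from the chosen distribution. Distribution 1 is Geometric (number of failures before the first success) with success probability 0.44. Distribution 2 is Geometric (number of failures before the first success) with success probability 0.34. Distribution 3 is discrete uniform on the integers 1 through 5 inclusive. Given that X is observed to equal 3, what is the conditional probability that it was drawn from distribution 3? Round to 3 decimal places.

Likelihoods P(X=3 | ·): 1: 0.077271; 2: 0.0977486; 3: 0.2.
Posterior ∝ prior × likelihood. Numerator for 3: 0.45·0.2 = 0.09.
Normalizing constant: 0.15·0.077271 + 0.4·0.0977486 + 0.45·0.2 = 0.14069.
P(3 | observation) = 0.09 / 0.14069 = 0.639704.

0.640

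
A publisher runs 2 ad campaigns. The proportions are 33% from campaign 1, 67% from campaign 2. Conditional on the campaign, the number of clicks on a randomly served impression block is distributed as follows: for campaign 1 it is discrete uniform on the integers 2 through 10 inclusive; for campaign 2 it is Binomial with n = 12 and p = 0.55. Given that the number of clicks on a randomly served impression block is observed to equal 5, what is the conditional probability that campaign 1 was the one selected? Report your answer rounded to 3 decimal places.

0.269

Likelihoods P(X=5 | ·): 1: 0.111111; 2: 0.148945.
Posterior ∝ prior × likelihood. Numerator for 1: 0.33·0.111111 = 0.0366667.
Normalizing constant: 0.33·0.111111 + 0.67·0.148945 = 0.13646.
P(1 | observation) = 0.0366667 / 0.13646 = 0.268699.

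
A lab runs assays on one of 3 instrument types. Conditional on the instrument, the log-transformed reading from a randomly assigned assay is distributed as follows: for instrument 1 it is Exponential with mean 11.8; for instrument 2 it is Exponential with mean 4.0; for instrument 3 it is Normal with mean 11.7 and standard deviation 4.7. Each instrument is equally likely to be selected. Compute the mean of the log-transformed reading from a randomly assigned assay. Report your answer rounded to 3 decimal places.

9.167

Component means — 1: 11.8; 2: 4; 3: 11.7.
E[X] = 0.333333·11.8 + 0.333333·4 + 0.333333·11.7 = 9.16667.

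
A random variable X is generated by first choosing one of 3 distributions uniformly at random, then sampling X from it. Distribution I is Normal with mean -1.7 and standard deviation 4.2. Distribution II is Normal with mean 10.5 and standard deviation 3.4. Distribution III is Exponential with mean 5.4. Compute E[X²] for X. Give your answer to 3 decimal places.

66.887

For each component E[X²] = Var + (mean)², giving I: 20.53; II: 121.81; III: 58.32.
Overall E[X²] = 0.333333·20.53 + 0.333333·121.81 + 0.333333·58.32 = 66.8867.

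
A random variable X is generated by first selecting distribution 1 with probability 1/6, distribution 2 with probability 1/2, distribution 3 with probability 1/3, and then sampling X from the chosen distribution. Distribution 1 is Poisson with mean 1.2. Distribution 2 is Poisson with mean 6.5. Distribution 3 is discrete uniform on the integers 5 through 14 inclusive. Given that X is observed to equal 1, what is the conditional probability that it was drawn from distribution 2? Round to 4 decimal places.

Likelihoods P(X=1 | ·): 1: 0.361433; 2: 0.00977235; 3: 0.
Posterior ∝ prior × likelihood. Numerator for 2: 0.5·0.00977235 = 0.00488618.
Normalizing constant: 0.166667·0.361433 + 0.5·0.00977235 + 0.333333·0 = 0.065125.
P(2 | observation) = 0.00488618 / 0.065125 = 0.0750277.

0.0750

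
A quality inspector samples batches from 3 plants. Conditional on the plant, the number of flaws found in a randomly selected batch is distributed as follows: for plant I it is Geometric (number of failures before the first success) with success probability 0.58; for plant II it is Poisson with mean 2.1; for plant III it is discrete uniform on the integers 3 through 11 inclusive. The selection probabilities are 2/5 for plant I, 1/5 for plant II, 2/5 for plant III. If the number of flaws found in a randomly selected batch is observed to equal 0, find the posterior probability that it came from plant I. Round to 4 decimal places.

Likelihoods P(X=0 | ·): I: 0.58; II: 0.122456; III: 0.
Posterior ∝ prior × likelihood. Numerator for I: 0.4·0.58 = 0.232.
Normalizing constant: 0.4·0.58 + 0.2·0.122456 + 0.4·0 = 0.256491.
P(I | observation) = 0.232 / 0.256491 = 0.904514.

0.9045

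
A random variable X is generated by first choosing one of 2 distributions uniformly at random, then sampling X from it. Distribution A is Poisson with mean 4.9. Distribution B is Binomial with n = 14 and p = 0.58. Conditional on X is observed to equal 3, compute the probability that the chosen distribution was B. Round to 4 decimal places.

0.0337

Likelihoods P(X=3 | ·): A: 0.146014; B: 0.0050948.
Posterior ∝ prior × likelihood. Numerator for B: 0.5·0.0050948 = 0.0025474.
Normalizing constant: 0.5·0.146014 + 0.5·0.0050948 = 0.0755543.
P(B | observation) = 0.0025474 / 0.0755543 = 0.0337162.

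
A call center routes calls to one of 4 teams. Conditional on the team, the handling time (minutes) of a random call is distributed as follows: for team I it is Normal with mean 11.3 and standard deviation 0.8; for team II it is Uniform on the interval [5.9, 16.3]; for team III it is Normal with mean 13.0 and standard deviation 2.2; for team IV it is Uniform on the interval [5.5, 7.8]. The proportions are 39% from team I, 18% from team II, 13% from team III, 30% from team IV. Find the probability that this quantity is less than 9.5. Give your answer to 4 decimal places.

0.3743

Conditional on each team, P(X < 9.5): I: 0.0122245; II: 0.346154; III: 0.055815; IV: 1.
By total probability, P(X < 9.5) = 0.39·0.0122245 + 0.18·0.346154 + 0.13·0.055815 + 0.3·1 = 0.374331.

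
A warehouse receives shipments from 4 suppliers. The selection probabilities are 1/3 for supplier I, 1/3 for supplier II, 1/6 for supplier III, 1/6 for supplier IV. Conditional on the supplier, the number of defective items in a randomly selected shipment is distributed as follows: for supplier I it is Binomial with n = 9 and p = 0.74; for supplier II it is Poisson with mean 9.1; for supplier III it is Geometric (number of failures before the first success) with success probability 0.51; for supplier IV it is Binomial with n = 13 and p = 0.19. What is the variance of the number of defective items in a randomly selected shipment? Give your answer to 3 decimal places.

13.885

Per component, I: μ=6.66, E[X²]=46.0872; II: μ=9.1, E[X²]=91.91; III: μ=0.960784, E[X²]=2.807; IV: μ=2.47, E[X²]=8.1016.
E[X] = 0.333333·6.66 + 0.333333·9.1 + 0.166667·0.960784 + 0.166667·2.47 = 5.82513.
E[X²] = 0.333333·46.0872 + 0.333333·91.91 + 0.166667·2.807 + 0.166667·8.1016 = 47.8172.
Var(X) = E[X²] − (E[X])² = 47.8172 − 33.9321 = 13.885.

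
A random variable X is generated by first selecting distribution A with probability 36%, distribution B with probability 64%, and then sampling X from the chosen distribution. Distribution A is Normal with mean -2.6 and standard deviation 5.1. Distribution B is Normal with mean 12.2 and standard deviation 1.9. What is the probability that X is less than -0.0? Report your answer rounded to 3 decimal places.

Conditional on each component, P(X < -0.0): A: 0.694906; B: 6.76676e-11.
By total probability, P(X < -0.0) = 0.36·0.694906 + 0.64·6.76676e-11 = 0.250166.

0.250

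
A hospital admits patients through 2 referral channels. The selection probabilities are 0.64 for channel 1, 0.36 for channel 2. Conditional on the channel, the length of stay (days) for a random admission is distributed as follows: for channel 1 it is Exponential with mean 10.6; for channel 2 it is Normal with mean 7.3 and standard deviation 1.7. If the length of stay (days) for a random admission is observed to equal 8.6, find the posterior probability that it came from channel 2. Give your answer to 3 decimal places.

Likelihoods f(8.6 | ·): 1: 0.0419123; 2: 0.175178.
Posterior ∝ prior × likelihood. Numerator for 2: 0.36·0.175178 = 0.063064.
Normalizing constant: 0.64·0.0419123 + 0.36·0.175178 = 0.0898879.
P(2 | observation) = 0.063064 / 0.0898879 = 0.701585.

0.702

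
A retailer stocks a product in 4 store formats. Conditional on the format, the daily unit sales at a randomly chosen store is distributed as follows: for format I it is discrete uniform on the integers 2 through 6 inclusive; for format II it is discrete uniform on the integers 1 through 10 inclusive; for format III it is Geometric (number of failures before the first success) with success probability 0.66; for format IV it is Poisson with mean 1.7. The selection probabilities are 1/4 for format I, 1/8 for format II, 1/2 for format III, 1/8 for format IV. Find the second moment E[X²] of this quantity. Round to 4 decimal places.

For each component E[X²] = Var + (mean)², giving I: 18; II: 38.5; III: 1.04591; IV: 4.59.
Overall E[X²] = 0.25·18 + 0.125·38.5 + 0.5·1.04591 + 0.125·4.59 = 10.4092.

10.4092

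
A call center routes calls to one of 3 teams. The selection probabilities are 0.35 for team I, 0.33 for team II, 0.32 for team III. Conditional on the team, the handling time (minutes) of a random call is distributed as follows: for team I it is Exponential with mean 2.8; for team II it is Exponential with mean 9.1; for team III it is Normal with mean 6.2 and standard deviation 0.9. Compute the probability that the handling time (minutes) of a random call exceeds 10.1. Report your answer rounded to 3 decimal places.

Conditional on each team, P(X > 10.1): I: 0.0271292; II: 0.329595; III: 7.34342e-06.
By total probability, P(X > 10.1) = 0.35·0.0271292 + 0.33·0.329595 + 0.32·7.34342e-06 = 0.118264.

0.118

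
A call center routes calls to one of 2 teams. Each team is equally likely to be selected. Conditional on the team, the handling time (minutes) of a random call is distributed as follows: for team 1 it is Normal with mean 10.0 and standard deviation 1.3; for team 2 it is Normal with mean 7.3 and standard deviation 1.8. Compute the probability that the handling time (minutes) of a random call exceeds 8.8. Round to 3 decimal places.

0.512

Conditional on each team, P(X > 8.8): 1: 0.822016; 2: 0.202328.
By total probability, P(X > 8.8) = 0.5·0.822016 + 0.5·0.202328 = 0.512172.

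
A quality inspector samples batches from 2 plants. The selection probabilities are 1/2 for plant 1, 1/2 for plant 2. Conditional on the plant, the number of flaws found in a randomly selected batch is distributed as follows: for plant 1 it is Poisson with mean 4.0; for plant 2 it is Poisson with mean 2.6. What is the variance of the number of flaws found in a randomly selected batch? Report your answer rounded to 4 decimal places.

Per component, 1: μ=4, E[X²]=20; 2: μ=2.6, E[X²]=9.36.
E[X] = 0.5·4 + 0.5·2.6 = 3.3.
E[X²] = 0.5·20 + 0.5·9.36 = 14.68.
Var(X) = E[X²] − (E[X])² = 14.68 − 10.89 = 3.79.

3.7900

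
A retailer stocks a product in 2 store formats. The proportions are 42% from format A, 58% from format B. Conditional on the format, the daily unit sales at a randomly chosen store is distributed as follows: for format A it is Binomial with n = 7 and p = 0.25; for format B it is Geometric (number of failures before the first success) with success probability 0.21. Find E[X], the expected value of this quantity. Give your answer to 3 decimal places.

Component means — A: 1.75; B: 3.7619.
E[X] = 0.42·1.75 + 0.58·3.7619 = 2.9169.

2.917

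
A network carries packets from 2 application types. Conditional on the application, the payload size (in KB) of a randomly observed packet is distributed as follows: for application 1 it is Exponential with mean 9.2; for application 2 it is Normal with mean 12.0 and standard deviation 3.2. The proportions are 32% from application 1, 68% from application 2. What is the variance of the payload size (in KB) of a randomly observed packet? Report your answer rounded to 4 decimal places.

Per component, 1: μ=9.2, E[X²]=169.28; 2: μ=12, E[X²]=154.24.
E[X] = 0.32·9.2 + 0.68·12 = 11.104.
E[X²] = 0.32·169.28 + 0.68·154.24 = 159.053.
Var(X) = E[X²] − (E[X])² = 159.053 − 123.299 = 35.754.

35.7540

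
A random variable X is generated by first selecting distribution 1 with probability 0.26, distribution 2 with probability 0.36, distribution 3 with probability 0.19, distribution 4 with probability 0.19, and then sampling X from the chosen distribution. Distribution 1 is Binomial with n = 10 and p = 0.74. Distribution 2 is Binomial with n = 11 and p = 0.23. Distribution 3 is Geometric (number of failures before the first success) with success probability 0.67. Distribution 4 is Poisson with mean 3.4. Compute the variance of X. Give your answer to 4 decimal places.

Per component, 1: μ=7.4, E[X²]=56.684; 2: μ=2.53, E[X²]=8.349; 3: μ=0.492537, E[X²]=0.977723; 4: μ=3.4, E[X²]=14.96.
E[X] = 0.26·7.4 + 0.36·2.53 + 0.19·0.492537 + 0.19·3.4 = 3.57438.
E[X²] = 0.26·56.684 + 0.36·8.349 + 0.19·0.977723 + 0.19·14.96 = 20.7716.
Var(X) = E[X²] − (E[X])² = 20.7716 − 12.7762 = 7.99544.

7.9954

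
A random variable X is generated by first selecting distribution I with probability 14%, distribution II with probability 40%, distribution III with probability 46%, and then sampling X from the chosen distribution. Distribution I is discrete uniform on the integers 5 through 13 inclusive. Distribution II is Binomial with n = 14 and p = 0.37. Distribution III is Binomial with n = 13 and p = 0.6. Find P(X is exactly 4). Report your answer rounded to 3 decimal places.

Conditional on each component, P(X = 4): I: 0; II: 0.184776; III: 0.0242913.
By total probability, P(X = 4) = 0.14·0 + 0.4·0.184776 + 0.46·0.0242913 = 0.0850846.

0.085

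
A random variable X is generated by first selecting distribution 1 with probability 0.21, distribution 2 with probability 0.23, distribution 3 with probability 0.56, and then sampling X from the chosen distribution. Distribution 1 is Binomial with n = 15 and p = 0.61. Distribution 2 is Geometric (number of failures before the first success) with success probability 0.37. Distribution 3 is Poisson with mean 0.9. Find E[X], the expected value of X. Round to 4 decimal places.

2.8171

Component means — 1: 9.15; 2: 1.7027; 3: 0.9.
E[X] = 0.21·9.15 + 0.23·1.7027 + 0.56·0.9 = 2.81712.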